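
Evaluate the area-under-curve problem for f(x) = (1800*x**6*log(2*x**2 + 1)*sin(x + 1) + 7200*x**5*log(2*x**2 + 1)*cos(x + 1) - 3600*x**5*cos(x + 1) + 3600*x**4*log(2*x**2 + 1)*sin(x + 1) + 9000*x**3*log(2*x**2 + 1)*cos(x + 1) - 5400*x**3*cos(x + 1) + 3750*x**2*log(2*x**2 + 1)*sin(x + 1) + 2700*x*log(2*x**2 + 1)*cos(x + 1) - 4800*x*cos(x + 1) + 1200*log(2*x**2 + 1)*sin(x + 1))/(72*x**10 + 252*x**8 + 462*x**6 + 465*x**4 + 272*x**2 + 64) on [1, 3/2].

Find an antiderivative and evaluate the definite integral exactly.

Recover f(x) by differentiating a candidate F(x); any mismatch rules it out.
F(x) = -150*log(2*x**2 + 1)*cos(x + 1)/(6*x**4 + 9*x**2 + 8) is an antiderivative of f.
Check: d/dx[-150*log(2*x**2 + 1)*cos(x + 1)/(6*x**4 + 9*x**2 + 8)] = (1800*x**6*log(2*x**2 + 1)*sin(x + 1) + 7200*x**5*log(2*x**2 + 1)*cos(x + 1) - 3600*x**5*cos(x + 1) + 3600*x**4*log(2*x**2 + 1)*sin(x + 1) + 9000*x**3*log(2*x**2 + 1)*cos(x + 1) - 5400*x**3*cos(x + 1) + 3750*x**2*log(2*x**2 + 1)*sin(x + 1) + 2700*x*log(2*x**2 + 1)*cos(x + 1) - 4800*x*cos(x + 1) + 1200*log(2*x**2 + 1)*sin(x + 1))/(72*x**10 + 252*x**8 + 462*x**6 + 465*x**4 + 272*x**2 + 64) = f(x).
F(3/2) = -1200*log(11/2)*cos(5/2)/469; F(1) = -150*log(3)*cos(2)/23.
Integral = F(3/2) - F(1) = 150*log(3)*cos(2)/23 - 1200*log(11/2)*cos(5/2)/469.

Antiderivative: F(x) = -150*log(2*x**2 + 1)*cos(x + 1)/(6*x**4 + 9*x**2 + 8); value = 150*log(3)*cos(2)/23 - 1200*log(11/2)*cos(5/2)/469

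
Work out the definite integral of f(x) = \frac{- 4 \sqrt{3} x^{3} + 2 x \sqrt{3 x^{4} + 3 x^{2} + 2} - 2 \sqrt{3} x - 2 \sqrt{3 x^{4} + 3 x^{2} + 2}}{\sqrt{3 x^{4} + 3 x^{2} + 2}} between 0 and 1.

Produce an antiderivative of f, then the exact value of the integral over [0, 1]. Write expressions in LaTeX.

A candidate is checked by its d/dx: the result must match f(x).
F(x) = x^{2} - 2 x - 2 \sqrt{x^{4} + x^{2} + \frac{2}{3}} is an antiderivative of f.
Check: d/dx[x^{2} - 2 x - 2 \sqrt{x^{4} + x^{2} + \frac{2}{3}}] = \frac{- 4 \sqrt{3} x^{3} + 2 x \sqrt{3 x^{4} + 3 x^{2} + 2} - 2 \sqrt{3} x - 2 \sqrt{3 x^{4} + 3 x^{2} + 2}}{\sqrt{3 x^{4} + 3 x^{2} + 2}} = f(x).
F(1) = - \frac{4 \sqrt{6}}{3} - 1; F(0) = - \frac{2 \sqrt{6}}{3}.
Integral = F(1) - F(0) = - \frac{2 \sqrt{6}}{3} - 1.

Antiderivative: F(x) = x^{2} - 2 x - 2 \sqrt{x^{4} + x^{2} + \frac{2}{3}}; value = - \frac{2 \sqrt{6}}{3} - 1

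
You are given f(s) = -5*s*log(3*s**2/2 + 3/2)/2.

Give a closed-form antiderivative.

An antiderivative is F(s) = -5*s**2*log(3*s**2/2 + 3/2)/4 + 5*s**2/4 - 5*log(s**2 + 1)/4.

Any candidate F(s) must reproduce f(s) exactly when differentiated.
Check: d/ds[-5*s**2*log(3*s**2/2 + 3/2)/4 + 5*s**2/4 - 5*log(s**2 + 1)/4] = -5*s*log(s**2 + 1)/2 - 5*s*log(3)/2 + 5*s*log(2)/2, which equals f(s).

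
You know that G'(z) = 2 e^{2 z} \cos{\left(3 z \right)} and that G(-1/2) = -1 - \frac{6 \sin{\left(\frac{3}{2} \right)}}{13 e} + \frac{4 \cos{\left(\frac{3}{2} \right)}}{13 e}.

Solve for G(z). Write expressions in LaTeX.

The proposed G(z) is checked by its d/dz: the result must match the given G'(z).
A general antiderivative is \frac{6 e^{2 z} \sin{\left(3 z \right)}}{13} + \frac{4 e^{2 z} \cos{\left(3 z \right)}}{13} + C.
The condition gives C = -1 - \frac{6 \sin{\left(\frac{3}{2} \right)}}{13 e} + \frac{4 \cos{\left(\frac{3}{2} \right)}}{13 e} - (- \frac{6 \sin{\left(\frac{3}{2} \right)}}{13 e} + \frac{4 \cos{\left(\frac{3}{2} \right)}}{13 e}) = -1.
So G(z) = \frac{6 e^{2 z} \sin{\left(3 z \right)}}{13} + \frac{4 e^{2 z} \cos{\left(3 z \right)}}{13} - 1.
Check: d/dz[\frac{6 e^{2 z} \sin{\left(3 z \right)}}{13} + \frac{4 e^{2 z} \cos{\left(3 z \right)}}{13} - 1] = 2 e^{2 z} \cos{\left(3 z \right)} = G'(z).

G(z) = \frac{6 e^{2 z} \sin{\left(3 z \right)}}{13} + \frac{4 e^{2 z} \cos{\left(3 z \right)}}{13} - 1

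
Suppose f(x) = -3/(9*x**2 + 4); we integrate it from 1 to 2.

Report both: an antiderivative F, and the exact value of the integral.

Antiderivative: F(x) = -atan(3*x/2)/2; value = -atan(3)/2 + atan(3/2)/2

Check any antiderivative F(x) by computing F'(x) and comparing it with f(x).
F(x) = -atan(3*x/2)/2 is an antiderivative of f.
Check: d/dx[-atan(3*x/2)/2] = -3/(9*x**2 + 4) = f(x).
F(2) = -atan(3)/2; F(1) = -atan(3/2)/2.
Integral = F(2) - F(1) = -atan(3)/2 + atan(3/2)/2.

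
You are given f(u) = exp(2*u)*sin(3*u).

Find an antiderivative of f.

An antiderivative is F(u) = 2*exp(2*u)*sin(3*u)/13 - 3*exp(2*u)*cos(3*u)/13.

Recover f(u) by differentiating a candidate F(u); any mismatch rules it out.
Check: d/du[2*exp(2*u)*sin(3*u)/13 - 3*exp(2*u)*cos(3*u)/13] = exp(2*u)*sin(3*u) = f(u).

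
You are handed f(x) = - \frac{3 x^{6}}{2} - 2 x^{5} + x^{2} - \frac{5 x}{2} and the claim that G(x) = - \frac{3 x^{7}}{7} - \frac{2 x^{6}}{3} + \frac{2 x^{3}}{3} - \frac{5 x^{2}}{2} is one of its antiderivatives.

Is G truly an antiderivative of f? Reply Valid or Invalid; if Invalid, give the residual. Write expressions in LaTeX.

Invalid: d/dx[G] - f = - \frac{3 x^{6}}{2} - 2 x^{5} + x^{2} - \frac{5 x}{2}, which is not 0.

d/dx[G] = - 3 x^{6} - 4 x^{5} + 2 x^{2} - 5 x
d/dx[G] - f(x) = - \frac{3 x^{6}}{2} - 2 x^{5} + x^{2} - \frac{5 x}{2} != 0.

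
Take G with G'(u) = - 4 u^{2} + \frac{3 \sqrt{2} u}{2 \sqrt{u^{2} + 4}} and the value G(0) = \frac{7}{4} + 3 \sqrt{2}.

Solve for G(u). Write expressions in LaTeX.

G(u) = - \frac{4 u^{3}}{3} + 3 \sqrt{\frac{u^{2}}{2} + 2} + \frac{7}{4}

The integrand splits into summands that can be handled one at a time.
A general antiderivative is - \frac{4 u^{3}}{3} + 3 \sqrt{\frac{u^{2}}{2} + 2} + \frac{3}{4} + C.
The condition gives C = \frac{7}{4} + 3 \sqrt{2} - (\frac{3}{4} + 3 \sqrt{2}) = 1.
So G(u) = - \frac{4 u^{3}}{3} + 3 \sqrt{\frac{u^{2}}{2} + 2} + \frac{7}{4}.
Check: d/du[- \frac{4 u^{3}}{3} + 3 \sqrt{\frac{u^{2}}{2} + 2} + \frac{7}{4}] = \frac{- 8 u^{2} \sqrt{u^{2} + 4} + 3 \sqrt{2} u}{2 \sqrt{u^{2} + 4}}, which equals G'(u).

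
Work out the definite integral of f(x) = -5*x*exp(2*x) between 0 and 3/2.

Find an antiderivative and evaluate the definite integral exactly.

Antiderivative: F(x) = -5*x*exp(2*x)/2 + 5*exp(2*x)/4; value = -5*exp(3)/2 - 5/4

Recognize the product-rule pattern: f = u'v + uv' with u = 5/4 - 5*x/2, v = exp(2*x), so integration by parts undoes it.
F(x) = -5*x*exp(2*x)/2 + 5*exp(2*x)/4 is an antiderivative of f.
Check: d/dx[-5*x*exp(2*x)/2 + 5*exp(2*x)/4] = -5*x*exp(2*x) = f(x).
F(3/2) = -5*exp(3)/2; F(0) = 5/4.
Integral = F(3/2) - F(0) = -5*exp(3)/2 - 5/4.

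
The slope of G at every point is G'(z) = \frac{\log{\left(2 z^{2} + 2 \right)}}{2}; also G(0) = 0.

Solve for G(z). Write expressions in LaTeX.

G(z) = \frac{z \log{\left(2 z^{2} + 2 \right)}}{2} - z + \operatorname{atan}{\left(z \right)}

The proposed G(z) is checked by its d/dz: the result must match the given G'(z).
A general antiderivative is \frac{z \log{\left(2 z^{2} + 2 \right)}}{2} - z + \operatorname{atan}{\left(z \right)} + C.
The condition gives C = 0 - (0) = 0.
So G(z) = \frac{z \log{\left(2 z^{2} + 2 \right)}}{2} - z + \operatorname{atan}{\left(z \right)}.
Check: d/dz[\frac{z \log{\left(2 z^{2} + 2 \right)}}{2} - z + \operatorname{atan}{\left(z \right)}] = \frac{\log{\left(z^{2} + 1 \right)}}{2} + \frac{\log{\left(2 \right)}}{2}, which equals G'(z).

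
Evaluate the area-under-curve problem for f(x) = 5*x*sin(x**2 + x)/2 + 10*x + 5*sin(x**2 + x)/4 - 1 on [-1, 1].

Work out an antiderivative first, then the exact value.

The integrand splits into summands that can be handled one at a time.
F(x) = (20*x**2 - 4*x - 5*cos(x**2 + x))/4 is an antiderivative of f.
Check: d/dx[(20*x**2 - 4*x - 5*cos(x**2 + x))/4] = 5*x*sin(x**2 + x)/2 + 10*x + 5*sin(x**2 + x)/4 - 1 = f(x).
F(1) = 4 - 5*cos(2)/4; F(-1) = 19/4.
Integral = F(1) - F(-1) = -3/4 - 5*cos(2)/4.

Antiderivative: F(x) = (20*x**2 - 4*x - 5*cos(x**2 + x))/4; value = -3/4 - 5*cos(2)/4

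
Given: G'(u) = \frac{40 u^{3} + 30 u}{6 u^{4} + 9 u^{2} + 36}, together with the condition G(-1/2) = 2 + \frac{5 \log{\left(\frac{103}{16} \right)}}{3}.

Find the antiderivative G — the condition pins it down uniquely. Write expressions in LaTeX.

G(u) = \frac{5 \log{\left(u^{4} + \frac{3 u^{2}}{2} + 6 \right)} + 6}{3}

The substitution w = u^{4} + \frac{3 u^{2}}{2} + 6 works: G'(u) is exactly (dG/dw)*(dw/du) for that inner function.
A general antiderivative is \frac{5 \log{\left(u^{4} + \frac{3 u^{2}}{2} + 6 \right)}}{3} + C.
The condition gives C = 2 + \frac{5 \log{\left(\frac{103}{16} \right)}}{3} - (\frac{5 \log{\left(\frac{103}{16} \right)}}{3}) = 2.
So G(u) = \frac{5 \log{\left(u^{4} + \frac{3 u^{2}}{2} + 6 \right)} + 6}{3}.
Check: d/du[\frac{5 \log{\left(u^{4} + \frac{3 u^{2}}{2} + 6 \right)} + 6}{3}] = \frac{40 u^{3} + 30 u}{6 u^{4} + 9 u^{2} + 36} = G'(u).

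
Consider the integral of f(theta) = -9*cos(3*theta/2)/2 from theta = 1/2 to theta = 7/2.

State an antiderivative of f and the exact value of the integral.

An antiderivative F(theta) passes only if d/dtheta[F] lands on f(theta) exactly.
F(theta) = -3*sin(3*theta/2) is an antiderivative of f.
Check: d/dtheta[-3*sin(3*theta/2)] = -9*cos(3*theta/2)/2 = f(theta).
F(7/2) = -3*sin(21/4); F(1/2) = -3*sin(3/4).
Integral = F(7/2) - F(1/2) = 3*sin(3/4) - 3*sin(21/4).

Antiderivative: F(theta) = -3*sin(3*theta/2); value = 3*sin(3/4) - 3*sin(21/4)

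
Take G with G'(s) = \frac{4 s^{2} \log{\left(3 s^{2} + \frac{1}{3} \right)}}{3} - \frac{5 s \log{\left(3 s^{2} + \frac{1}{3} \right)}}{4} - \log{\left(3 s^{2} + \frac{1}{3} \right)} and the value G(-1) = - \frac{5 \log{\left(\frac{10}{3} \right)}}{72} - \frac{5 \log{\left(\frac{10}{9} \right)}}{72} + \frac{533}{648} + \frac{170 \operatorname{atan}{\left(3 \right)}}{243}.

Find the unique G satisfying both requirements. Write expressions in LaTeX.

The integrand splits into summands that can be handled one at a time.
A general antiderivative is - \frac{8 s^{3}}{27} + \frac{5 s^{2}}{8} + \frac{170 s}{81} + \left(\frac{4 s^{3}}{9} - \frac{5 s^{2}}{8} - s\right) \log{\left(3 s^{2} + \frac{1}{3} \right)} - \frac{5 \log{\left(s^{2} + \frac{1}{9} \right)}}{72} - \frac{170 \operatorname{atan}{\left(3 s \right)}}{243} + C.
The condition gives C = - \frac{5 \log{\left(\frac{10}{3} \right)}}{72} - \frac{5 \log{\left(\frac{10}{9} \right)}}{72} + \frac{533}{648} + \frac{170 \operatorname{atan}{\left(3 \right)}}{243} - (- \frac{763}{648} - \frac{5 \log{\left(\frac{10}{3} \right)}}{72} - \frac{5 \log{\left(\frac{10}{9} \right)}}{72} + \frac{170 \operatorname{atan}{\left(3 \right)}}{243}) = 2.
So G(s) = - \frac{8 s^{3}}{27} + \frac{5 s^{2}}{8} + \frac{170 s}{81} + \left(\frac{4 s^{3}}{9} - \frac{5 s^{2}}{8} - s\right) \log{\left(3 s^{2} + \frac{1}{3} \right)} - \frac{5 \log{\left(s^{2} + \frac{1}{9} \right)}}{72} - \frac{170 \operatorname{atan}{\left(3 s \right)}}{243} + 2.
Check: d/ds[- \frac{8 s^{3}}{27} + \frac{5 s^{2}}{8} + \frac{170 s}{81} + \left(\frac{4 s^{3}}{9} - \frac{5 s^{2}}{8} - s\right) \log{\left(3 s^{2} + \frac{1}{3} \right)} - \frac{5 \log{\left(s^{2} + \frac{1}{9} \right)}}{72} - \frac{170 \operatorname{atan}{\left(3 s \right)}}{243} + 2] = \frac{4 s^{2} \log{\left(3 s^{2} + \frac{1}{3} \right)}}{3} - \frac{5 s \log{\left(3 s^{2} + \frac{1}{3} \right)}}{4} - \log{\left(3 s^{2} + \frac{1}{3} \right)} = G'(s).

G(s) = - \frac{8 s^{3}}{27} + \frac{5 s^{2}}{8} + \frac{170 s}{81} + \left(\frac{4 s^{3}}{9} - \frac{5 s^{2}}{8} - s\right) \log{\left(3 s^{2} + \frac{1}{3} \right)} - \frac{5 \log{\left(s^{2} + \frac{1}{9} \right)}}{72} - \frac{170 \operatorname{atan}{\left(3 s \right)}}{243} + 2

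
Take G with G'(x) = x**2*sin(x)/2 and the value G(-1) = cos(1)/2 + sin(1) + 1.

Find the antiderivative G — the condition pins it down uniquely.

G(x) = -(x**2*cos(x) - 2*x*sin(x) - 2*cos(x) - 2)/2

Whatever form G(x) takes, its d/dx must return the stated G'(x).
A general antiderivative is -x**2*cos(x)/2 + x*sin(x) + cos(x) + C.
The condition gives C = cos(1)/2 + sin(1) + 1 - (cos(1)/2 + sin(1)) = 1.
So G(x) = -(x**2*cos(x) - 2*x*sin(x) - 2*cos(x) - 2)/2.
Check: d/dx[-(x**2*cos(x) - 2*x*sin(x) - 2*cos(x) - 2)/2] = x**2*sin(x)/2 = G'(x).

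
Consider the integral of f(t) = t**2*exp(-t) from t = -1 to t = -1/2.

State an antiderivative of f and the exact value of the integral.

Antiderivative: F(t) = -(t**2 + 2*t + 2)*exp(-t); value = exp(1) - 5*exp(1/2)/4

Recognize the product-rule pattern: f = u'v + uv' with u = -t**2 - 2*t - 2, v = exp(-t), so integration by parts undoes it.
F(t) = -(t**2 + 2*t + 2)*exp(-t) is an antiderivative of f.
Check: d/dt[-(t**2 + 2*t + 2)*exp(-t)] = t**2*exp(-t) = f(t).
F(-1/2) = -5*exp(1/2)/4; F(-1) = -exp(1).
Integral = F(-1/2) - F(-1) = exp(1) - 5*exp(1/2)/4.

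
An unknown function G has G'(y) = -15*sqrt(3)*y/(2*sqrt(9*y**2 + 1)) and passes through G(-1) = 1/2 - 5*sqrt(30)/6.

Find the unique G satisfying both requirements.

G'(y) matches the chain-rule pattern g'(h)*h' with inner function h(y) = 3*y**2 + 1/3; substituting u = h(y) collapses the integral.
A general antiderivative is -5*sqrt(3*y**2 + 1/3)/2 + C.
The condition gives C = 1/2 - 5*sqrt(30)/6 - (-5*sqrt(30)/6) = 1/2.
So G(y) = (-5*sqrt(3)*sqrt(9*y**2 + 1) + 3)/6.
Check: d/dy[(-5*sqrt(3)*sqrt(9*y**2 + 1) + 3)/6] = -15*sqrt(3)*y/(2*sqrt(9*y**2 + 1)) = G'(y).

G(y) = (-5*sqrt(3)*sqrt(9*y**2 + 1) + 3)/6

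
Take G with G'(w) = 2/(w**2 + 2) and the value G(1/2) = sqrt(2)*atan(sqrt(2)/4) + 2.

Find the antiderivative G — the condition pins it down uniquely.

A candidate passes only if d/dw[G] lands on the given G'(w) exactly.
A general antiderivative is sqrt(2)*atan(sqrt(2)*w/2) + C.
The condition gives C = sqrt(2)*atan(sqrt(2)/4) + 2 - (sqrt(2)*atan(sqrt(2)/4)) = 2.
So G(w) = sqrt(2)*atan(sqrt(2)*w/2) + 2.
Check: d/dw[sqrt(2)*atan(sqrt(2)*w/2) + 2] = 2/(w**2 + 2) = G'(w).

G(w) = sqrt(2)*atan(sqrt(2)*w/2) + 2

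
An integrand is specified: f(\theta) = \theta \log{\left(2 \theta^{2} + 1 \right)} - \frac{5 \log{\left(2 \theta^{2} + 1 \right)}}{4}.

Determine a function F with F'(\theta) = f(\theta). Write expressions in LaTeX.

An antiderivative is F(\theta) = \frac{\theta^{2} \log{\left(2 \theta^{2} + 1 \right)}}{2} - \frac{\theta^{2}}{2} - \frac{5 \theta \log{\left(2 \theta^{2} + 1 \right)}}{4} + \frac{5 \theta}{2} + \frac{\log{\left(\theta^{2} + \frac{1}{2} \right)}}{4} - \frac{5 \sqrt{2} \operatorname{atan}{\left(\sqrt{2} \theta \right)}}{4}.

Integrate term by term and add the pieces.
Check: d/d\theta[\frac{\theta^{2} \log{\left(2 \theta^{2} + 1 \right)}}{2} - \frac{\theta^{2}}{2} - \frac{5 \theta \log{\left(2 \theta^{2} + 1 \right)}}{4} + \frac{5 \theta}{2} + \frac{\log{\left(\theta^{2} + \frac{1}{2} \right)}}{4} - \frac{5 \sqrt{2} \operatorname{atan}{\left(\sqrt{2} \theta \right)}}{4}] = \theta \log{\left(2 \theta^{2} + 1 \right)} - \frac{5 \log{\left(2 \theta^{2} + 1 \right)}}{4} = f(\theta).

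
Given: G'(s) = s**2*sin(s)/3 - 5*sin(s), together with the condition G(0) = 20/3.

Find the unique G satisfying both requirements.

G(s) = -s**2*cos(s)/3 + 2*s*sin(s)/3 + 17*cos(s)/3 + 1

The integrand splits into summands that can be handled one at a time.
A general antiderivative is -s**2*cos(s)/3 + 2*s*sin(s)/3 + 17*cos(s)/3 + C.
The condition gives C = 20/3 - (17/3) = 1.
So G(s) = -s**2*cos(s)/3 + 2*s*sin(s)/3 + 17*cos(s)/3 + 1.
Check: d/ds[-s**2*cos(s)/3 + 2*s*sin(s)/3 + 17*cos(s)/3 + 1] = s**2*sin(s)/3 - 5*sin(s) = G'(s).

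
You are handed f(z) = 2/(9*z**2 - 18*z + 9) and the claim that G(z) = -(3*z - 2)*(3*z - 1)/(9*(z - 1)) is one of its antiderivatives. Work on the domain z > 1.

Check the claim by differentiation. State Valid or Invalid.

Invalid: d/dz[G] - f = -1, which is not 0.

d/dz[G] = (-9*z**2 + 18*z - 7)/(9*z**2 - 18*z + 9)
d/dz[G] - f(z) = -1 != 0.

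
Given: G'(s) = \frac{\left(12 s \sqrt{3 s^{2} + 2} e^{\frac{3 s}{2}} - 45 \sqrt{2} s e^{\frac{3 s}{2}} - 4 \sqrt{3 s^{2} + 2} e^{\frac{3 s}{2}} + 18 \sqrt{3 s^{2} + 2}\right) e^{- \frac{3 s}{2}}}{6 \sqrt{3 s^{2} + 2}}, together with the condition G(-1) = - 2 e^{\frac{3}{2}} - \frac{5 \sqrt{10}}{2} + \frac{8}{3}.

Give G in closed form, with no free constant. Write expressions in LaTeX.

G(s) = \frac{\sqrt{2} \left(3 \sqrt{2} s^{2} e^{\frac{3 s}{2}} - 2 \sqrt{2} s e^{\frac{3 s}{2}} - 15 \sqrt{3 s^{2} + 2} e^{\frac{3 s}{2}} + 3 \sqrt{2} e^{\frac{3 s}{2}} - 6 \sqrt{2}\right) e^{- \frac{3 s}{2}}}{6}

Check a candidate G(s) by differentiating: d/ds[G] must match the given G'(s).
A general antiderivative is s^{2} - \frac{2 s}{3} - 5 \sqrt{\frac{3 s^{2}}{2} + 1} - 2 e^{- \frac{3 s}{2}} + C.
The condition gives C = - 2 e^{\frac{3}{2}} - \frac{5 \sqrt{10}}{2} + \frac{8}{3} - (- 2 e^{\frac{3}{2}} - \frac{5 \sqrt{10}}{2} + \frac{5}{3}) = 1.
So G(s) = \frac{\sqrt{2} \left(3 \sqrt{2} s^{2} e^{\frac{3 s}{2}} - 2 \sqrt{2} s e^{\frac{3 s}{2}} - 15 \sqrt{3 s^{2} + 2} e^{\frac{3 s}{2}} + 3 \sqrt{2} e^{\frac{3 s}{2}} - 6 \sqrt{2}\right) e^{- \frac{3 s}{2}}}{6}.
Check: d/ds[\frac{\sqrt{2} \left(3 \sqrt{2} s^{2} e^{\frac{3 s}{2}} - 2 \sqrt{2} s e^{\frac{3 s}{2}} - 15 \sqrt{3 s^{2} + 2} e^{\frac{3 s}{2}} + 3 \sqrt{2} e^{\frac{3 s}{2}} - 6 \sqrt{2}\right) e^{- \frac{3 s}{2}}}{6}] = \frac{\left(12 s \sqrt{3 s^{2} + 2} e^{\frac{3 s}{2}} - 45 \sqrt{2} s e^{\frac{3 s}{2}} - 4 \sqrt{3 s^{2} + 2} e^{\frac{3 s}{2}} + 18 \sqrt{3 s^{2} + 2}\right) e^{- \frac{3 s}{2}}}{6 \sqrt{3 s^{2} + 2}} = G'(s).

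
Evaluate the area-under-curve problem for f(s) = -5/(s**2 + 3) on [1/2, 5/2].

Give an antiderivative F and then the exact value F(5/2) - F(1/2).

Antiderivative: F(s) = -5*sqrt(3)*atan(sqrt(3)*s/3)/3; value = -5*sqrt(3)*atan(5*sqrt(3)/6)/3 + 5*sqrt(3)*atan(sqrt(3)/6)/3

Whatever form F(s) takes, F'(s) = f(s) is non-negotiable.
F(s) = -5*sqrt(3)*atan(sqrt(3)*s/3)/3 is an antiderivative of f.
Check: d/ds[-5*sqrt(3)*atan(sqrt(3)*s/3)/3] = -5/(s**2 + 3) = f(s).
F(5/2) = -5*sqrt(3)*atan(5*sqrt(3)/6)/3; F(1/2) = -5*sqrt(3)*atan(sqrt(3)/6)/3.
Integral = F(5/2) - F(1/2) = -5*sqrt(3)*atan(5*sqrt(3)/6)/3 + 5*sqrt(3)*atan(sqrt(3)/6)/3.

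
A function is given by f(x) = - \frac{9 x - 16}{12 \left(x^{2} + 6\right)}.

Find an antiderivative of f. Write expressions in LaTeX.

Since d/dx undoes antidifferentiation here, F'(x) = f(x) is required of F(x).
Check: d/dx[\frac{- 27 \log{\left(x^{2} + 6 \right)} + 16 \sqrt{6} \operatorname{atan}{\left(\frac{\sqrt{6} x}{6} \right)}}{72}] = \frac{16 - 9 x}{12 x^{2} + 72}, which equals f(x).

An antiderivative is F(x) = \frac{- 27 \log{\left(x^{2} + 6 \right)} + 16 \sqrt{6} \operatorname{atan}{\left(\frac{\sqrt{6} x}{6} \right)}}{72}.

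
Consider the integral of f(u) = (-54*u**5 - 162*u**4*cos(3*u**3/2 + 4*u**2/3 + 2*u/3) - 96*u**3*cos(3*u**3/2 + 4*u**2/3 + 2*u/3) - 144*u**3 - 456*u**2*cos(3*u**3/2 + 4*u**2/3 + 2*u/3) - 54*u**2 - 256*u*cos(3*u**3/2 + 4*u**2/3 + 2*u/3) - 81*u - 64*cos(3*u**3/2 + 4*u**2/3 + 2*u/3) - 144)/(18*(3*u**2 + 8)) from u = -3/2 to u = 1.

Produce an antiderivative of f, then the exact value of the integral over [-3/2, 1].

Whatever form F(u) takes, F'(u) = f(u) is non-negotiable.
F(u) = -(3*u**4 + 12*u + 9*log(u**2/2 + 4/3) + 8*sin(3*u**3/2 + 4*u**2/3 + 2*u/3))/12 is an antiderivative of f.
Check: d/du[-(3*u**4 + 12*u + 9*log(u**2/2 + 4/3) + 8*sin(3*u**3/2 + 4*u**2/3 + 2*u/3))/12] = (-54*u**5 - 162*u**4*cos(3*u**3/2 + 4*u**2/3 + 2*u/3) - 96*u**3*cos(3*u**3/2 + 4*u**2/3 + 2*u/3) - 144*u**3 - 456*u**2*cos(3*u**3/2 + 4*u**2/3 + 2*u/3) - 54*u**2 - 256*u*cos(3*u**3/2 + 4*u**2/3 + 2*u/3) - 81*u - 64*cos(3*u**3/2 + 4*u**2/3 + 2*u/3) - 144)/(54*u**2 + 144), which equals f(u).
F(1) = -5/4 - 3*log(11/6)/4 - 2*sin(7/2)/3; F(-3/2) = -3*log(59/24)/4 + 2*sin(49/16)/3 + 15/64.
Integral = F(1) - F(-3/2) = -95/64 - 3*log(11/6)/4 - 2*sin(49/16)/3 - 2*sin(7/2)/3 + 3*log(59/24)/4.

Antiderivative: F(u) = -(3*u**4 + 12*u + 9*log(u**2/2 + 4/3) + 8*sin(3*u**3/2 + 4*u**2/3 + 2*u/3))/12; value = -95/64 - 3*log(11/6)/4 - 2*sin(49/16)/3 - 2*sin(7/2)/3 + 3*log(59/24)/4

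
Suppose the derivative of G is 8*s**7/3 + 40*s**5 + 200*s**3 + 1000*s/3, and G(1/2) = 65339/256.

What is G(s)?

G'(s) matches the chain-rule pattern g'(h)*h' with inner function h(s) = s**2 + 5; substituting u = h(s) collapses the integral.
A general antiderivative is (s**2 + 5)**4/3 + C.
The condition gives C = 65339/256 - (64827/256) = 2.
So G(s) = (s**8 + 20*s**6 + 150*s**4 + 500*s**2 + 631)/3.
Check: d/ds[(s**8 + 20*s**6 + 150*s**4 + 500*s**2 + 631)/3] = 8*s**7/3 + 40*s**5 + 200*s**3 + 1000*s/3 = G'(s).

G(s) = (s**8 + 20*s**6 + 150*s**4 + 500*s**2 + 631)/3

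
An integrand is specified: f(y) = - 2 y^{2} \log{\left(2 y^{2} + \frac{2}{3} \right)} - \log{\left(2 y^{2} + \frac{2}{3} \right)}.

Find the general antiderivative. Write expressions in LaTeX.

F(y) = \frac{4 y^{3}}{9} + \frac{14 y}{9} + \left(- \frac{2 y^{3}}{3} - y\right) \log{\left(2 y^{2} + \frac{2}{3} \right)} - \frac{14 \sqrt{3} \operatorname{atan}{\left(\sqrt{3} y \right)}}{27} + C

The integrand splits into summands that can be handled one at a time.
Check: d/dy[\frac{4 y^{3}}{9} + \frac{14 y}{9} + \left(- \frac{2 y^{3}}{3} - y\right) \log{\left(2 y^{2} + \frac{2}{3} \right)} - \frac{14 \sqrt{3} \operatorname{atan}{\left(\sqrt{3} y \right)}}{27}] = - 2 y^{2} \log{\left(y^{2} + \frac{1}{3} \right)} - 2 y^{2} \log{\left(2 \right)} - \log{\left(y^{2} + \frac{1}{3} \right)} - \log{\left(2 \right)}, which equals f(y).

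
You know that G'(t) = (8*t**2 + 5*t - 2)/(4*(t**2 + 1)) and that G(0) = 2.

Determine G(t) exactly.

Whatever form G(t) takes, its d/dt must return the stated G'(t).
A general antiderivative is 2*t + 5*log(t**2 + 1)/8 - 5*atan(t)/2 + C.
The condition gives C = 2 - (0) = 2.
So G(t) = 2*t + 5*log(t**2 + 1)/8 - 5*atan(t)/2 + 2.
Check: d/dt[2*t + 5*log(t**2 + 1)/8 - 5*atan(t)/2 + 2] = (8*t**2 + 5*t - 2)/(4*t**2 + 4), which equals G'(t).

G(t) = 2*t + 5*log(t**2 + 1)/8 - 5*atan(t)/2 + 2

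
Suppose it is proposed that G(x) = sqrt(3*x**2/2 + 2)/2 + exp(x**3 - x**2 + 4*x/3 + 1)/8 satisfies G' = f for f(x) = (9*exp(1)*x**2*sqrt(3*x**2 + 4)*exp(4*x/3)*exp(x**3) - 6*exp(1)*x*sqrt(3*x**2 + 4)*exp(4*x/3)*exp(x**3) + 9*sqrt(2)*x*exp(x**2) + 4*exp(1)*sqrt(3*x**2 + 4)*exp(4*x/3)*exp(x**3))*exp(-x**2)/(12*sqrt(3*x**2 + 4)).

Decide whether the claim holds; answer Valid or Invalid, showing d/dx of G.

d/dx[G] = (9*exp(1)*x**2*sqrt(3*x**2 + 4)*exp(4*x/3)*exp(-x**2)*exp(x**3) - 6*exp(1)*x*sqrt(3*x**2 + 4)*exp(4*x/3)*exp(-x**2)*exp(x**3) + 18*sqrt(2)*x + 4*exp(1)*sqrt(3*x**2 + 4)*exp(4*x/3)*exp(-x**2)*exp(x**3))/(24*sqrt(3*x**2 + 4))
d/dx[G] - f(x) = (-9*exp(1)*x**2*exp(4*x/3)*exp(x**3) + 6*exp(1)*x*exp(4*x/3)*exp(x**3) - 4*exp(1)*exp(4*x/3)*exp(x**3))*exp(-x**2)/24 != 0.

Invalid: d/dx[G] - f = (-9*exp(1)*x**2*exp(4*x/3)*exp(x**3) + 6*exp(1)*x*exp(4*x/3)*exp(x**3) - 4*exp(1)*exp(4*x/3)*exp(x**3))*exp(-x**2)/24, which is not 0.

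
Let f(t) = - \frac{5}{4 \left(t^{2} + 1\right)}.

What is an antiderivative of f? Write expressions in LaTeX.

An antiderivative is F(t) = - \frac{5 \operatorname{atan}{\left(t \right)}}{4}.

Since d/dt undoes antidifferentiation here, F'(t) = f(t) is required of F(t).
Check: d/dt[- \frac{5 \operatorname{atan}{\left(t \right)}}{4}] = - \frac{5}{4 t^{2} + 4}, which equals f(t).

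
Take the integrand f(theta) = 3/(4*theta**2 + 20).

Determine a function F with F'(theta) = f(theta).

Differentiate the proposed F(theta) back; it has to land on f(theta) exactly.
Check: d/dtheta[3*sqrt(5)*atan(sqrt(5)*theta/5)/20] = 3/(4*theta**2 + 20) = f(theta).

An antiderivative is F(theta) = 3*sqrt(5)*atan(sqrt(5)*theta/5)/20.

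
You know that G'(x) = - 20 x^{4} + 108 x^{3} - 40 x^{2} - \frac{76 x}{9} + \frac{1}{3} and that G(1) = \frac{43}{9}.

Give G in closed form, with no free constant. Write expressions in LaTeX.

G(x) = - 4 x^{5} + 2 x^{4} + 4 x^{2} - \frac{7 x}{3} + \left(- 5 x^{2} + \frac{4 x}{3} + 1\right)^{2} - 2

Integrate term by term and add the pieces.
A general antiderivative is - 4 x^{5} + 2 x^{4} + 4 x^{2} - \frac{7 x}{3} + \left(- 5 x^{2} + \frac{4 x}{3} + 1\right)^{2} - 3 + C.
The condition gives C = \frac{43}{9} - (\frac{34}{9}) = 1.
So G(x) = - 4 x^{5} + 2 x^{4} + 4 x^{2} - \frac{7 x}{3} + \left(- 5 x^{2} + \frac{4 x}{3} + 1\right)^{2} - 2.
Check: d/dx[- 4 x^{5} + 2 x^{4} + 4 x^{2} - \frac{7 x}{3} + \left(- 5 x^{2} + \frac{4 x}{3} + 1\right)^{2} - 2] = - 20 x^{4} + 108 x^{3} - 40 x^{2} - \frac{76 x}{9} + \frac{1}{3} = G'(x).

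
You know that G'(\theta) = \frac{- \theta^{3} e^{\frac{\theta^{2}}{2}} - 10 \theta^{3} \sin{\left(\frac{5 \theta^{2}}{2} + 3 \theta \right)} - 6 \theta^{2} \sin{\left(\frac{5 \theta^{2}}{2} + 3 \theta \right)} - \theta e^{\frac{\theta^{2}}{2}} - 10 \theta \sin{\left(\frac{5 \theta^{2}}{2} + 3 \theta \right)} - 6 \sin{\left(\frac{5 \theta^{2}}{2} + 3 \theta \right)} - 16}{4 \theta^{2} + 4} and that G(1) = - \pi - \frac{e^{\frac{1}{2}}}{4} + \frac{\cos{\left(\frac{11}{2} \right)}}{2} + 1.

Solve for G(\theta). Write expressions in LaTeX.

G(\theta) = - \frac{e^{\frac{\theta^{2}}{2}} - 2 \cos{\left(\frac{5 \theta^{2}}{2} + 3 \theta \right)} + 16 \operatorname{atan}{\left(\theta \right)} - 4}{4}

Whatever form G(\theta) takes, its d/d\theta must return the stated G'(\theta).
A general antiderivative is - \frac{e^{\frac{\theta^{2}}{2}}}{4} + \frac{\cos{\left(\frac{5 \theta^{2}}{2} + 3 \theta \right)}}{2} - 4 \operatorname{atan}{\left(\theta \right)} + C.
The condition gives C = - \pi - \frac{e^{\frac{1}{2}}}{4} + \frac{\cos{\left(\frac{11}{2} \right)}}{2} + 1 - (- \pi - \frac{e^{\frac{1}{2}}}{4} + \frac{\cos{\left(\frac{11}{2} \right)}}{2}) = 1.
So G(\theta) = - \frac{e^{\frac{\theta^{2}}{2}} - 2 \cos{\left(\frac{5 \theta^{2}}{2} + 3 \theta \right)} + 16 \operatorname{atan}{\left(\theta \right)} - 4}{4}.
Check: d/d\theta[- \frac{e^{\frac{\theta^{2}}{2}} - 2 \cos{\left(\frac{5 \theta^{2}}{2} + 3 \theta \right)} + 16 \operatorname{atan}{\left(\theta \right)} - 4}{4}] = \frac{- \theta^{3} e^{\frac{\theta^{2}}{2}} - 10 \theta^{3} \sin{\left(\frac{5 \theta^{2}}{2} + 3 \theta \right)} - 6 \theta^{2} \sin{\left(\frac{5 \theta^{2}}{2} + 3 \theta \right)} - \theta e^{\frac{\theta^{2}}{2}} - 10 \theta \sin{\left(\frac{5 \theta^{2}}{2} + 3 \theta \right)} - 6 \sin{\left(\frac{5 \theta^{2}}{2} + 3 \theta \right)} - 16}{4 \theta^{2} + 4} = G'(\theta).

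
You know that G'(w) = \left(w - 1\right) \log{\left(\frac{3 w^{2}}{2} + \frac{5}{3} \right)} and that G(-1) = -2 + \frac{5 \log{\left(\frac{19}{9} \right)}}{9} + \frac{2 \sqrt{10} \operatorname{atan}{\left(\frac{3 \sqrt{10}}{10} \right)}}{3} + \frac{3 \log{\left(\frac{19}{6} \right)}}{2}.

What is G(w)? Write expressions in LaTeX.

G(w) = - \frac{w^{2}}{2} + 2 w + \left(\frac{w^{2}}{2} - w\right) \log{\left(\frac{3 w^{2}}{2} + \frac{5}{3} \right)} + \frac{5 \log{\left(w^{2} + \frac{10}{9} \right)}}{9} - \frac{2 \sqrt{10} \operatorname{atan}{\left(\frac{3 \sqrt{10} w}{10} \right)}}{3} + \frac{1}{2}

Since d/dw undoes antidifferentiation here, G(w) must give back the stated G'(w).
A general antiderivative is - \frac{w^{2}}{2} + 2 w + \left(\frac{w^{2}}{2} - w\right) \log{\left(\frac{3 w^{2}}{2} + \frac{5}{3} \right)} + \frac{5 \log{\left(w^{2} + \frac{10}{9} \right)}}{9} - \frac{2 \sqrt{10} \operatorname{atan}{\left(\frac{3 \sqrt{10} w}{10} \right)}}{3} + C.
The condition gives C = -2 + \frac{5 \log{\left(\frac{19}{9} \right)}}{9} + \frac{2 \sqrt{10} \operatorname{atan}{\left(\frac{3 \sqrt{10}}{10} \right)}}{3} + \frac{3 \log{\left(\frac{19}{6} \right)}}{2} - (- \frac{5}{2} + \frac{5 \log{\left(\frac{19}{9} \right)}}{9} + \frac{2 \sqrt{10} \operatorname{atan}{\left(\frac{3 \sqrt{10}}{10} \right)}}{3} + \frac{3 \log{\left(\frac{19}{6} \right)}}{2}) = \frac{1}{2}.
So G(w) = - \frac{w^{2}}{2} + 2 w + \left(\frac{w^{2}}{2} - w\right) \log{\left(\frac{3 w^{2}}{2} + \frac{5}{3} \right)} + \frac{5 \log{\left(w^{2} + \frac{10}{9} \right)}}{9} - \frac{2 \sqrt{10} \operatorname{atan}{\left(\frac{3 \sqrt{10} w}{10} \right)}}{3} + \frac{1}{2}.
Check: d/dw[- \frac{w^{2}}{2} + 2 w + \left(\frac{w^{2}}{2} - w\right) \log{\left(\frac{3 w^{2}}{2} + \frac{5}{3} \right)} + \frac{5 \log{\left(w^{2} + \frac{10}{9} \right)}}{9} - \frac{2 \sqrt{10} \operatorname{atan}{\left(\frac{3 \sqrt{10} w}{10} \right)}}{3} + \frac{1}{2}] = w \log{\left(9 w^{2} + 10 \right)} - w \log{\left(6 \right)} - \log{\left(9 w^{2} + 10 \right)} + \log{\left(6 \right)}, which equals G'(w).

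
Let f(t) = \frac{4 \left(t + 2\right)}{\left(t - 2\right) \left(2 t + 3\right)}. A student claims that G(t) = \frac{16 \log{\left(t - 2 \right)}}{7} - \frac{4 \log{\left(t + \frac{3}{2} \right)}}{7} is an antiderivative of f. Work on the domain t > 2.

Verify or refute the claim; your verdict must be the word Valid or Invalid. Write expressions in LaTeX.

d/dt[G] = \frac{24 t + 64}{14 t^{2} - 7 t - 42}
d/dt[G] - f(t) = - \frac{4}{14 t + 21} != 0.

Invalid: d/dt[G] - f = - \frac{4}{14 t + 21}, which is not 0.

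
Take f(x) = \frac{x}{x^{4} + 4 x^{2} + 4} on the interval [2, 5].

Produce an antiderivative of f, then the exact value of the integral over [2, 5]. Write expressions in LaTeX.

Antiderivative: F(x) = - \frac{1}{2 \left(x^{2} + 2\right)}; value = \frac{7}{108}

f matches the chain-rule pattern g'(h)*h' with inner function h(x) = x^{2} + 2; substituting u = h(x) collapses the integral.
F(x) = - \frac{1}{2 \left(x^{2} + 2\right)} is an antiderivative of f.
Check: d/dx[- \frac{1}{2 \left(x^{2} + 2\right)}] = \frac{x}{x^{4} + 4 x^{2} + 4} = f(x).
F(5) = - \frac{1}{54}; F(2) = - \frac{1}{12}.
Integral = F(5) - F(2) = \frac{7}{108}.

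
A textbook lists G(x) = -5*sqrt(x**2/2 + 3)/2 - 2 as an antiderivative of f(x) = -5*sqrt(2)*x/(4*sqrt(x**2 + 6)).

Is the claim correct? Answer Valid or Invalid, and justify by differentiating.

d/dx[G] = -5*sqrt(2)*x/(4*sqrt(x**2 + 6))
This equals f(x) exactly, so the claim holds.

Valid. The derivative of G reproduces f.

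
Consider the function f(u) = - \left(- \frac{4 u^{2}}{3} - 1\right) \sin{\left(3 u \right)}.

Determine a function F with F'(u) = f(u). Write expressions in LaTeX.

Recover f(u) by differentiating a candidate F(u); any mismatch rules it out.
Check: d/du[- \frac{4 u^{2} \cos{\left(3 u \right)}}{9} + \frac{8 u \sin{\left(3 u \right)}}{27} - \frac{19 \cos{\left(3 u \right)}}{81}] = \frac{4 u^{2} \sin{\left(3 u \right)}}{3} + \sin{\left(3 u \right)}, which equals f(u).

An antiderivative is F(u) = - \frac{4 u^{2} \cos{\left(3 u \right)}}{9} + \frac{8 u \sin{\left(3 u \right)}}{27} - \frac{19 \cos{\left(3 u \right)}}{81}.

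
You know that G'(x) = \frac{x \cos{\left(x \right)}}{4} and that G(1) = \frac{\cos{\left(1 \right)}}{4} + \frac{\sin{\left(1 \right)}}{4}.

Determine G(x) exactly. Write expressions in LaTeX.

A candidate passes only if d/dx[G] lands on the given G'(x) exactly.
A general antiderivative is \frac{x \sin{\left(x \right)}}{4} + \frac{\cos{\left(x \right)}}{4} + C.
The condition gives C = \frac{\cos{\left(1 \right)}}{4} + \frac{\sin{\left(1 \right)}}{4} - (\frac{\cos{\left(1 \right)}}{4} + \frac{\sin{\left(1 \right)}}{4}) = 0.
So G(x) = \frac{x \sin{\left(x \right)} + \cos{\left(x \right)}}{4}.
Check: d/dx[\frac{x \sin{\left(x \right)} + \cos{\left(x \right)}}{4}] = \frac{x \cos{\left(x \right)}}{4} = G'(x).

G(x) = \frac{x \sin{\left(x \right)} + \cos{\left(x \right)}}{4}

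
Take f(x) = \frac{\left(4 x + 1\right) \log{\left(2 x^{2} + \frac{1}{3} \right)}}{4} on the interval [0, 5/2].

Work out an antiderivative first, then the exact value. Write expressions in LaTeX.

Antiderivative: F(x) = \frac{x^{2} \log{\left(2 x^{2} + \frac{1}{3} \right)}}{2} - \frac{x^{2}}{2} + \frac{x \log{\left(2 x^{2} + \frac{1}{3} \right)}}{4} - \frac{x}{2} + \frac{\log{\left(x^{2} + \frac{1}{6} \right)}}{12} + \frac{\sqrt{6} \operatorname{atan}{\left(\sqrt{6} x \right)}}{12}; value = - \frac{35}{8} + \frac{\log{\left(6 \right)}}{12} + \frac{\log{\left(\frac{77}{12} \right)}}{12} + \frac{\sqrt{6} \operatorname{atan}{\left(\frac{5 \sqrt{6}}{2} \right)}}{12} + \frac{15 \log{\left(\frac{77}{6} \right)}}{4}

Differentiate the proposed F(x) back; it has to land on f(x) exactly.
F(x) = \frac{x^{2} \log{\left(2 x^{2} + \frac{1}{3} \right)}}{2} - \frac{x^{2}}{2} + \frac{x \log{\left(2 x^{2} + \frac{1}{3} \right)}}{4} - \frac{x}{2} + \frac{\log{\left(x^{2} + \frac{1}{6} \right)}}{12} + \frac{\sqrt{6} \operatorname{atan}{\left(\sqrt{6} x \right)}}{12} is an antiderivative of f.
Check: d/dx[\frac{x^{2} \log{\left(2 x^{2} + \frac{1}{3} \right)}}{2} - \frac{x^{2}}{2} + \frac{x \log{\left(2 x^{2} + \frac{1}{3} \right)}}{4} - \frac{x}{2} + \frac{\log{\left(x^{2} + \frac{1}{6} \right)}}{12} + \frac{\sqrt{6} \operatorname{atan}{\left(\sqrt{6} x \right)}}{12}] = x \log{\left(2 x^{2} + \frac{1}{3} \right)} + \frac{\log{\left(2 x^{2} + \frac{1}{3} \right)}}{4}, which equals f(x).
F(5/2) = - \frac{35}{8} + \frac{\log{\left(\frac{77}{12} \right)}}{12} + \frac{\sqrt{6} \operatorname{atan}{\left(\frac{5 \sqrt{6}}{2} \right)}}{12} + \frac{15 \log{\left(\frac{77}{6} \right)}}{4}; F(0) = - \frac{\log{\left(6 \right)}}{12}.
Integral = F(5/2) - F(0) = - \frac{35}{8} + \frac{\log{\left(6 \right)}}{12} + \frac{\log{\left(\frac{77}{12} \right)}}{12} + \frac{\sqrt{6} \operatorname{atan}{\left(\frac{5 \sqrt{6}}{2} \right)}}{12} + \frac{15 \log{\left(\frac{77}{6} \right)}}{4}.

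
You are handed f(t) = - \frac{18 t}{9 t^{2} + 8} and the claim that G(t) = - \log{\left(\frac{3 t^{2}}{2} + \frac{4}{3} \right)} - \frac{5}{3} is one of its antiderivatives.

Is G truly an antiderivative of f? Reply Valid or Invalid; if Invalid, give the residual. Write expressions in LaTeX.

d/dt[G] = - \frac{18 t}{9 t^{2} + 8}
This equals f(t) exactly, so the claim holds.

Valid: G'(t) = f(t).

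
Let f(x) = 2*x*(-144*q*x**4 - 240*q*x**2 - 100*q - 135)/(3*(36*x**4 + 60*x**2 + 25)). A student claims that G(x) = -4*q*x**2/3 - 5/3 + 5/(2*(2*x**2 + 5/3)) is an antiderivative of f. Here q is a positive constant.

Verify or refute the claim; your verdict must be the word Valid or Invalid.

Valid. The derivative of G reproduces f.

d/dx[G] = (-288*q*x**5 - 480*q*x**3 - 200*q*x - 270*x)/(108*x**4 + 180*x**2 + 75)
This equals f(x) exactly, so the claim holds.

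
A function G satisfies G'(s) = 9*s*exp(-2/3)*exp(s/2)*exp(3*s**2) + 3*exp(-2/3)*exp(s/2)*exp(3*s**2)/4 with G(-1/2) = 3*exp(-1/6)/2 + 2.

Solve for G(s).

G'(s) matches the chain-rule pattern g'(h)*h' with inner function h(s) = 3*s**2 + s/2 - 2/3; substituting u = h(s) collapses the integral.
A general antiderivative is 3*exp(3*s**2 + s/2 - 2/3)/2 + C.
The condition gives C = 3*exp(-1/6)/2 + 2 - (3*exp(-1/6)/2) = 2.
So G(s) = 3*exp(3*s**2 + s/2 - 2/3)/2 + 2.
Check: d/ds[3*exp(3*s**2 + s/2 - 2/3)/2 + 2] = 9*s*exp(-2/3)*exp(s/2)*exp(3*s**2) + 3*exp(-2/3)*exp(s/2)*exp(3*s**2)/4 = G'(s).

G(s) = 3*exp(3*s**2 + s/2 - 2/3)/2 + 2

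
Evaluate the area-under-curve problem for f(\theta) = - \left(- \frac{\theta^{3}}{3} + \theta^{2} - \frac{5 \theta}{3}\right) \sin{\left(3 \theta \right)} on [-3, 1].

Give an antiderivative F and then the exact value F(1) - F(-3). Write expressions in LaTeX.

Any candidate F(\theta) must reproduce f(\theta) exactly when differentiated.
F(\theta) = - \frac{\theta^{3} \cos{\left(3 \theta \right)}}{9} + \frac{\theta^{2} \sin{\left(3 \theta \right)}}{9} + \frac{\theta^{2} \cos{\left(3 \theta \right)}}{3} - \frac{2 \theta \sin{\left(3 \theta \right)}}{9} - \frac{13 \theta \cos{\left(3 \theta \right)}}{27} + \frac{13 \sin{\left(3 \theta \right)}}{81} - \frac{2 \cos{\left(3 \theta \right)}}{27} is an antiderivative of f.
Check: d/d\theta[- \frac{\theta^{3} \cos{\left(3 \theta \right)}}{9} + \frac{\theta^{2} \sin{\left(3 \theta \right)}}{9} + \frac{\theta^{2} \cos{\left(3 \theta \right)}}{3} - \frac{2 \theta \sin{\left(3 \theta \right)}}{9} - \frac{13 \theta \cos{\left(3 \theta \right)}}{27} + \frac{13 \sin{\left(3 \theta \right)}}{81} - \frac{2 \cos{\left(3 \theta \right)}}{27}] = \frac{\theta^{3} \sin{\left(3 \theta \right)}}{3} - \theta^{2} \sin{\left(3 \theta \right)} + \frac{5 \theta \sin{\left(3 \theta \right)}}{3}, which equals f(\theta).
F(1) = \frac{4 \sin{\left(3 \right)}}{81} - \frac{\cos{\left(3 \right)}}{3}; F(-3) = \frac{199 \cos{\left(9 \right)}}{27} - \frac{148 \sin{\left(9 \right)}}{81}.
Integral = F(1) - F(-3) = \frac{4 \sin{\left(3 \right)}}{81} - \frac{\cos{\left(3 \right)}}{3} + \frac{148 \sin{\left(9 \right)}}{81} - \frac{199 \cos{\left(9 \right)}}{27}.

Antiderivative: F(\theta) = - \frac{\theta^{3} \cos{\left(3 \theta \right)}}{9} + \frac{\theta^{2} \sin{\left(3 \theta \right)}}{9} + \frac{\theta^{2} \cos{\left(3 \theta \right)}}{3} - \frac{2 \theta \sin{\left(3 \theta \right)}}{9} - \frac{13 \theta \cos{\left(3 \theta \right)}}{27} + \frac{13 \sin{\left(3 \theta \right)}}{81} - \frac{2 \cos{\left(3 \theta \right)}}{27}; value = \frac{4 \sin{\left(3 \right)}}{81} - \frac{\cos{\left(3 \right)}}{3} + \frac{148 \sin{\left(9 \right)}}{81} - \frac{199 \cos{\left(9 \right)}}{27}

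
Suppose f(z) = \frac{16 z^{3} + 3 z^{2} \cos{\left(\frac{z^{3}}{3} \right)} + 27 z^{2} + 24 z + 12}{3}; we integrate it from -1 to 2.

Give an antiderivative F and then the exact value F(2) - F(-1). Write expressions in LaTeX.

An antiderivative F(z) passes only if d/dz[F] lands on f(z) exactly.
F(z) = \frac{4 z^{4}}{3} + 3 z^{3} + 4 z^{2} + 4 z + \sin{\left(\frac{z^{3}}{3} \right)} is an antiderivative of f.
Check: d/dz[\frac{4 z^{4}}{3} + 3 z^{3} + 4 z^{2} + 4 z + \sin{\left(\frac{z^{3}}{3} \right)}] = \frac{16 z^{3}}{3} + z^{2} \cos{\left(\frac{z^{3}}{3} \right)} + 9 z^{2} + 8 z + 4, which equals f(z).
F(2) = \sin{\left(\frac{8}{3} \right)} + \frac{208}{3}; F(-1) = - \frac{5}{3} - \sin{\left(\frac{1}{3} \right)}.
Integral = F(2) - F(-1) = \sin{\left(\frac{1}{3} \right)} + \sin{\left(\frac{8}{3} \right)} + 71.

Antiderivative: F(z) = \frac{4 z^{4}}{3} + 3 z^{3} + 4 z^{2} + 4 z + \sin{\left(\frac{z^{3}}{3} \right)}; value = \sin{\left(\frac{1}{3} \right)} + \sin{\left(\frac{8}{3} \right)} + 71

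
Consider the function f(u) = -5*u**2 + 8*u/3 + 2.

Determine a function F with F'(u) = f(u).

An antiderivative is F(u) = -5*u**3/3 + 4*u**2/3 + 2*u.

The integrand splits into summands that can be handled one at a time.
Check: d/du[-5*u**3/3 + 4*u**2/3 + 2*u] = -5*u**2 + 8*u/3 + 2 = f(u).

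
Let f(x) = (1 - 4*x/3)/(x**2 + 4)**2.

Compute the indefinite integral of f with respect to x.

F(x) = (6*x + 3*(x**2 + 4)*atan(x/2) + 32)/(48*(x**2 + 4)) + C

A candidate is checked by its d/dx: the result must match f(x).
Check: d/dx[(6*x + 3*(x**2 + 4)*atan(x/2) + 32)/(48*(x**2 + 4))] = (3 - 4*x)/(3*x**4 + 24*x**2 + 48), which equals f(x).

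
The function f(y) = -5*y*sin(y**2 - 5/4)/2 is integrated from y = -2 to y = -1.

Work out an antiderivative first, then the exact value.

Antiderivative: F(y) = 5*cos(y**2 - 5/4)/4; value = -5*cos(11/4)/4 + 5*cos(1/4)/4

The substitution u = y**2 - 5/4 works: f is exactly (dF/du)*(du/dy) for that inner function.
F(y) = 5*cos(y**2 - 5/4)/4 is an antiderivative of f.
Check: d/dy[5*cos(y**2 - 5/4)/4] = -5*y*sin(y**2 - 5/4)/2 = f(y).
F(-1) = 5*cos(1/4)/4; F(-2) = 5*cos(11/4)/4.
Integral = F(-1) - F(-2) = -5*cos(11/4)/4 + 5*cos(1/4)/4.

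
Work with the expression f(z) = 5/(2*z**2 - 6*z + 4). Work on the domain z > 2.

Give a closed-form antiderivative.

Factor the denominator (2*(z - 2)*(z - 1)) and decompose: f = -5/(2*(z - 1)) + 5/(2*(z - 2)); each piece integrates to a log, atan, or power term.
Check: d/dz[5*log(z - 2)/2 - 5*log(z - 1)/2] = 5/(2*z**2 - 6*z + 4) = f(z).

An antiderivative is F(z) = 5*log(z - 2)/2 - 5*log(z - 1)/2.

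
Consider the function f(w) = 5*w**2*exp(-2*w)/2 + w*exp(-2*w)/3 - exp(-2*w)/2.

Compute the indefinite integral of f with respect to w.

F(w) = (-30*w**2 - 34*w - 11)*exp(-2*w)/24 + C

f has the shape u'v + uv' for u = -5*w**2/4 - 17*w/12 - 11/24 and v = exp(-2*w) — it is the derivative of the product u*v.
Check: d/dw[(-30*w**2 - 34*w - 11)*exp(-2*w)/24] = (15*w**2 + 2*w - 3)*exp(-2*w)/6, which equals f(w).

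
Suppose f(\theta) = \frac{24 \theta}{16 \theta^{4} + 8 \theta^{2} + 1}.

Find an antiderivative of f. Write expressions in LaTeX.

An antiderivative is F(\theta) = - \frac{3}{4 \theta^{2} + 1}.

f matches the chain-rule pattern g'(h)*h' with inner function h(\theta) = 4 \theta^{2} + 1; substituting u = h(\theta) collapses the integral.
Check: d/d\theta[- \frac{3}{4 \theta^{2} + 1}] = \frac{24 \theta}{16 \theta^{4} + 8 \theta^{2} + 1} = f(\theta).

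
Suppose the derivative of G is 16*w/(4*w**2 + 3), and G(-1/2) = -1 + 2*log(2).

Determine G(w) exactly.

G(w) = 2*log(2*w**2 + 3/2) - 1

G'(w) matches the chain-rule pattern g'(h)*h' with inner function h(w) = 2*w**2 + 3/2; substituting u = h(w) collapses the integral.
A general antiderivative is 2*log(2*w**2 + 3/2) + C.
The condition gives C = -1 + 2*log(2) - (2*log(2)) = -1.
So G(w) = 2*log(2*w**2 + 3/2) - 1.
Check: d/dw[2*log(2*w**2 + 3/2) - 1] = 16*w/(4*w**2 + 3) = G'(w).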